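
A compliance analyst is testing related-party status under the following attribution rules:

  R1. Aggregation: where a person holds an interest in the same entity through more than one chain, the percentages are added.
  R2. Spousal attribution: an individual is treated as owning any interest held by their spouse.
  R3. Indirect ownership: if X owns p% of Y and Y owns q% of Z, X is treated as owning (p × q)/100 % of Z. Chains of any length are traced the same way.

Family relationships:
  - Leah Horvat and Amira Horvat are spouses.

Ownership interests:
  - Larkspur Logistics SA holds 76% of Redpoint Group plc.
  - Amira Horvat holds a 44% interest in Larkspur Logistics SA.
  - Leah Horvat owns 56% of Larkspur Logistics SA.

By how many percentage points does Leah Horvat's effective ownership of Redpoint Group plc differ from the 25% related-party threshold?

51

By spousal attribution (R2), Leah Horvat is treated as also owning Amira Horvat's interest in Larkspur Logistics SA, giving 56% + 44% = 100%.
Chain via Larkspur Logistics SA (R3): 100% × 76% = 76% of Redpoint Group plc.
76% exceeds the 25% threshold by 51 percentage points.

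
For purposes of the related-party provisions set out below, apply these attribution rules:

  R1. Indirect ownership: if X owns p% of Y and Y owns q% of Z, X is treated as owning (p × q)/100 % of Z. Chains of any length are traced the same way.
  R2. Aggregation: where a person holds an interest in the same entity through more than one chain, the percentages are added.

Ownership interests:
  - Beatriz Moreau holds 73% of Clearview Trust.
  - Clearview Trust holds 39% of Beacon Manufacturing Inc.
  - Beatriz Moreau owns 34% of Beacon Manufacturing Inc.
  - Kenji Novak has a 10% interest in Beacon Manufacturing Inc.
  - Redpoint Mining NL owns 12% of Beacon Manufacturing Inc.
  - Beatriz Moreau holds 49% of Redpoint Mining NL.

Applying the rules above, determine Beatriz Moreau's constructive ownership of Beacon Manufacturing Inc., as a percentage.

68.35%

Chain via Clearview Trust (R1): 73% × 39% = 28.47% of Beacon Manufacturing Inc.
Chain via Redpoint Mining NL (R1): 49% × 12% = 5.88% of Beacon Manufacturing Inc.
Direct interest in Beacon Manufacturing Inc: 34%.
Aggregating (R2): 28.47% + 5.88% + 34% = 68.35%.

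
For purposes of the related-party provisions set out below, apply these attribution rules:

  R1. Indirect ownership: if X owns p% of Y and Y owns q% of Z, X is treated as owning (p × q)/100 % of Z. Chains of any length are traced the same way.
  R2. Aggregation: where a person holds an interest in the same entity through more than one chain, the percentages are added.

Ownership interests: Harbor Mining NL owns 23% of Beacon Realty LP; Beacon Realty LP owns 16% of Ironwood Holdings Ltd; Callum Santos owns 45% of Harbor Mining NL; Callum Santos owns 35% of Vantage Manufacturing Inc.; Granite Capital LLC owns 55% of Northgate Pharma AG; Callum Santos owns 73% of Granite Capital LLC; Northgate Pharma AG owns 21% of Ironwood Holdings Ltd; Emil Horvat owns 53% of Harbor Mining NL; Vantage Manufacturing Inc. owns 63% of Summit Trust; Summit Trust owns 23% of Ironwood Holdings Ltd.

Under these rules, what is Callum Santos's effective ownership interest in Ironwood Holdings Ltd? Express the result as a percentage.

Chain via Vantage Manufacturing Inc. → Summit Trust (R1): 35% × 63% × 23% = 5.0715% of Ironwood Holdings Ltd.
Chain via Harbor Mining NL → Beacon Realty LP (R1): 45% × 23% × 16% = 1.656% of Ironwood Holdings Ltd.
Chain via Granite Capital LLC → Northgate Pharma AG (R1): 73% × 55% × 21% = 8.4315% of Ironwood Holdings Ltd.
Aggregating (R2): 5.0715% + 1.656% + 8.4315% = 15.159%.

15.159%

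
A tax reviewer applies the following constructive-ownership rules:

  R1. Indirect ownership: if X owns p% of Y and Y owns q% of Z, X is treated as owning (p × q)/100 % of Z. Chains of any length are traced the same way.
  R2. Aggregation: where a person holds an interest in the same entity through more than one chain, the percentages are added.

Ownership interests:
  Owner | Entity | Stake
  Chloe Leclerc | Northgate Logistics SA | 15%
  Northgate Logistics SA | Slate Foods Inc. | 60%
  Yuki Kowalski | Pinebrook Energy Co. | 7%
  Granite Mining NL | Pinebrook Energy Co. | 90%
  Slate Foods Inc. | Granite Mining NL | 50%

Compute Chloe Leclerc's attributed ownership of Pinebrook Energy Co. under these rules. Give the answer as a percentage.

Chain via Northgate Logistics SA → Slate Foods Inc. → Granite Mining NL (R1): 15% × 60% × 50% × 90% = 4.05% of Pinebrook Energy Co.

4.05%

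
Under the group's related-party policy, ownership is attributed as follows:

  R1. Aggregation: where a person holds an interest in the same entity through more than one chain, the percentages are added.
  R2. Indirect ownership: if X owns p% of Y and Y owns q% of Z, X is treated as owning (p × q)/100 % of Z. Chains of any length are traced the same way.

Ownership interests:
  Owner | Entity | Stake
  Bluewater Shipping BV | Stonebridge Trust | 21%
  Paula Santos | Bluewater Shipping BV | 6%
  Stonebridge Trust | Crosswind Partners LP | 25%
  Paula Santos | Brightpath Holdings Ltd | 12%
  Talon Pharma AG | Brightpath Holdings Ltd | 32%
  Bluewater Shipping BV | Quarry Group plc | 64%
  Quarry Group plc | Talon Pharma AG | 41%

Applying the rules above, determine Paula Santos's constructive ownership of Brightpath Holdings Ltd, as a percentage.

Chain via Bluewater Shipping BV → Quarry Group plc → Talon Pharma AG (R2): 6% × 64% × 41% × 32% = 0.503808% of Brightpath Holdings Ltd.
Direct interest in Brightpath Holdings Ltd: 12%.
Aggregating (R1): 0.503808% + 12% = 12.503808%.

12.503808%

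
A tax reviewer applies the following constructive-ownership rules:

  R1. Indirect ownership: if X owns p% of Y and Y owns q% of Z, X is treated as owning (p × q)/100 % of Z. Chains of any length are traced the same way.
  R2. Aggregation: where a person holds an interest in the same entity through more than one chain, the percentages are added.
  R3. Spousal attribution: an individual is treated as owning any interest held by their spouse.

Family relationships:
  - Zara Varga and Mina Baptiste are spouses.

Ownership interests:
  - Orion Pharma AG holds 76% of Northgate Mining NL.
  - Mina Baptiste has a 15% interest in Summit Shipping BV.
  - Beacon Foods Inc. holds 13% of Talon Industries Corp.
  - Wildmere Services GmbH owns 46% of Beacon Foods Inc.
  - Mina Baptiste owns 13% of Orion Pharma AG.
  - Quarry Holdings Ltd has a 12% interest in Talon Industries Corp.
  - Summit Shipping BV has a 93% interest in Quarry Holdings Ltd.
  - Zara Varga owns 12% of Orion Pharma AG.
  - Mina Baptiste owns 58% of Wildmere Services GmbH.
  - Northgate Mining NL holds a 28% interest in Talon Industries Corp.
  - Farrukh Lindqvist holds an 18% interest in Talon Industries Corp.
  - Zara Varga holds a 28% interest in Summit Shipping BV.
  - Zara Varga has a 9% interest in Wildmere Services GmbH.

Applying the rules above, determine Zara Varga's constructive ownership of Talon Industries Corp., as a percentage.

14.1254%

By spousal attribution (R3), Zara Varga is treated as also owning Mina Baptiste's interest in Wildmere Services GmbH, giving 9% + 58% = 67%.
By spousal attribution (R3), Zara Varga is treated as also owning Mina Baptiste's interest in Orion Pharma AG, giving 12% + 13% = 25%.
By spousal attribution (R3), Zara Varga is treated as also owning Mina Baptiste's interest in Summit Shipping BV, giving 28% + 15% = 43%.
Chain via Wildmere Services GmbH → Beacon Foods Inc. (R1): 67% × 46% × 13% = 4.0066% of Talon Industries Corp.
Chain via Orion Pharma AG → Northgate Mining NL (R1): 25% × 76% × 28% = 5.32% of Talon Industries Corp.
Chain via Summit Shipping BV → Quarry Holdings Ltd (R1): 43% × 93% × 12% = 4.7988% of Talon Industries Corp.
Aggregating (R2): 4.0066% + 5.32% + 4.7988% = 14.1254%.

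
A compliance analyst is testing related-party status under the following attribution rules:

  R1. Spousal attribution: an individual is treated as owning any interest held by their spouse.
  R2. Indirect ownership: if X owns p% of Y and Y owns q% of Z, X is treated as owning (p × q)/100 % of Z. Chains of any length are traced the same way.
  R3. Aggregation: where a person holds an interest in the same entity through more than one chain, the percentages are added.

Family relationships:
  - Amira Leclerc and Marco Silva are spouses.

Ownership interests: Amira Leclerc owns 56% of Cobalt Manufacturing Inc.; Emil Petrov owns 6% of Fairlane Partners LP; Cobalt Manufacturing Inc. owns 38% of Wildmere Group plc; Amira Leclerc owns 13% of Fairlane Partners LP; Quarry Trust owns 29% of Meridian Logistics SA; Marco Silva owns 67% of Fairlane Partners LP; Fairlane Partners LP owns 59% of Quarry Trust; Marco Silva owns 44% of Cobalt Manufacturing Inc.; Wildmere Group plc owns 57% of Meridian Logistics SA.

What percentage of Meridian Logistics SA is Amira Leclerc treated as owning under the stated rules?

35.348%

By spousal attribution (R1), Amira Leclerc is treated as also owning Marco Silva's interest in Cobalt Manufacturing Inc, giving 56% + 44% = 100%.
By spousal attribution (R1), Amira Leclerc is treated as also owning Marco Silva's interest in Fairlane Partners LP, giving 13% + 67% = 80%.
Chain via Cobalt Manufacturing Inc. → Wildmere Group plc (R2): 100% × 38% × 57% = 21.66% of Meridian Logistics SA.
Chain via Fairlane Partners LP → Quarry Trust (R2): 80% × 59% × 29% = 13.688% of Meridian Logistics SA.
Aggregating (R3): 21.66% + 13.688% = 35.348%.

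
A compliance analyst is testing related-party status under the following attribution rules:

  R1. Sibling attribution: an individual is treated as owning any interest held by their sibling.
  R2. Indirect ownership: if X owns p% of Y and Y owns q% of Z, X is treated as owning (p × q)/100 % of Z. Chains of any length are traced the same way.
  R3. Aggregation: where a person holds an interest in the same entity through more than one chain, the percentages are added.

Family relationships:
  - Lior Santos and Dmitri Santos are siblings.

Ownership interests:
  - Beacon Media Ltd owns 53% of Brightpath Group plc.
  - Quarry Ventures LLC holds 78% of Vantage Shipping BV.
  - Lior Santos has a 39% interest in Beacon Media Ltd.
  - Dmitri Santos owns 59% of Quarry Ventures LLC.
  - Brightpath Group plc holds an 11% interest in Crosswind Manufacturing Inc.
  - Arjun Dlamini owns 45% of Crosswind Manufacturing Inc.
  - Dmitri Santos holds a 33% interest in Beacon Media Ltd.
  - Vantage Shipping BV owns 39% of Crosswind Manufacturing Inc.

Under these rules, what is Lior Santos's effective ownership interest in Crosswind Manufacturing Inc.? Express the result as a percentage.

22.1454%

By sibling attribution (R1), Lior Santos is treated as also owning Dmitri Santos's interest in Beacon Media Ltd, giving 39% + 33% = 72%.
By sibling attribution (R1), Lior Santos is treated as owning Dmitri Santos's 59% interest in Quarry Ventures LLC.
Chain via Beacon Media Ltd → Brightpath Group plc (R2): 72% × 53% × 11% = 4.1976% of Crosswind Manufacturing Inc.
Chain via Quarry Ventures LLC → Vantage Shipping BV (R2): 59% × 78% × 39% = 17.9478% of Crosswind Manufacturing Inc.
Aggregating (R3): 4.1976% + 17.9478% = 22.1454%.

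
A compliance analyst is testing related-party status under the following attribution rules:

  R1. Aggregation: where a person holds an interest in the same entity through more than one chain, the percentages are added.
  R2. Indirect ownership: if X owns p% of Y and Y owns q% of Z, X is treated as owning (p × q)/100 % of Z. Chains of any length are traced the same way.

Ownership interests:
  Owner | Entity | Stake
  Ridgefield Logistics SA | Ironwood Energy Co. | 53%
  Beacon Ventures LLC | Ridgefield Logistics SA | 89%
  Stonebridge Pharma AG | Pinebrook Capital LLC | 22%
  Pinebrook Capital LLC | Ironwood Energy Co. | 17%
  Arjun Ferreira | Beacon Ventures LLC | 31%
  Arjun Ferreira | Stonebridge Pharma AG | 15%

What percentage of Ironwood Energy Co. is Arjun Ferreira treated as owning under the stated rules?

15.1837%

Chain via Beacon Ventures LLC → Ridgefield Logistics SA (R2): 31% × 89% × 53% = 14.6227% of Ironwood Energy Co.
Chain via Stonebridge Pharma AG → Pinebrook Capital LLC (R2): 15% × 22% × 17% = 0.561% of Ironwood Energy Co.
Aggregating (R1): 14.6227% + 0.561% = 15.1837%.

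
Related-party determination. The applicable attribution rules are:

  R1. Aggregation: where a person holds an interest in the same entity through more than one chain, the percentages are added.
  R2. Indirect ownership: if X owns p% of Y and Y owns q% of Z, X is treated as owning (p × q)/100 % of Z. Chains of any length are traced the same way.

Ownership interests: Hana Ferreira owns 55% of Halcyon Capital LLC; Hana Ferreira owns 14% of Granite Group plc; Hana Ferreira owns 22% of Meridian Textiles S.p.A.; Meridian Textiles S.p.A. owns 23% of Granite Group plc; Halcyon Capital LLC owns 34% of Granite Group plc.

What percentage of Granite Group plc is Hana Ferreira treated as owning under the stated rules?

Chain via Halcyon Capital LLC (R2): 55% × 34% = 18.7% of Granite Group plc.
Chain via Meridian Textiles S.p.A. (R2): 22% × 23% = 5.06% of Granite Group plc.
Direct interest in Granite Group plc: 14%.
Aggregating (R1): 18.7% + 5.06% + 14% = 37.76%.

37.76%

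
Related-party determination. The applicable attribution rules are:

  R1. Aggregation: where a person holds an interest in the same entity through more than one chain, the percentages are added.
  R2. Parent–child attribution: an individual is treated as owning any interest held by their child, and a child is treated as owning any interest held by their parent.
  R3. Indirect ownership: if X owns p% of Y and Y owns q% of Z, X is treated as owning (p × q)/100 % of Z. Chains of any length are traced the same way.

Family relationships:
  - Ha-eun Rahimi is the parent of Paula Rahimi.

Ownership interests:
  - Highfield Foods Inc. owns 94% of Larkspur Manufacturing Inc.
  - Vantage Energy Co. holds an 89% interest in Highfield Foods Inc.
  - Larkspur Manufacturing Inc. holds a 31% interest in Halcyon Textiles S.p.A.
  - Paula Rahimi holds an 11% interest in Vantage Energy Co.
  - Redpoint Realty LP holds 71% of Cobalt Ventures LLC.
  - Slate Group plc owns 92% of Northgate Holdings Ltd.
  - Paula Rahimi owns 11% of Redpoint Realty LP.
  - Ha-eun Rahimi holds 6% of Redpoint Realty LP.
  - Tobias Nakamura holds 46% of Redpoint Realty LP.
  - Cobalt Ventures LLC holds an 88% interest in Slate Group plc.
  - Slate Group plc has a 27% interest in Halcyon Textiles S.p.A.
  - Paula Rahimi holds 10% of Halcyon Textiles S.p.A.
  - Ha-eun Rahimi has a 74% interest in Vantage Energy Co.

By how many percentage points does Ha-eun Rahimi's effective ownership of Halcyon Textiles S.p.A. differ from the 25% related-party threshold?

By parent–child attribution (R2), Ha-eun Rahimi is treated as also owning Paula Rahimi's interest in Redpoint Realty LP, giving 6% + 11% = 17%.
By parent–child attribution (R2), Ha-eun Rahimi is treated as also owning Paula Rahimi's interest in Vantage Energy Co, giving 74% + 11% = 85%.
By parent–child attribution (R2), Ha-eun Rahimi is treated as owning Paula Rahimi's 10% interest in Halcyon Textiles S.p.A.
Chain via Redpoint Realty LP → Cobalt Ventures LLC → Slate Group plc (R3): 17% × 71% × 88% × 27% = 2.867832% of Halcyon Textiles S.p.A.
Chain via Vantage Energy Co. → Highfield Foods Inc. → Larkspur Manufacturing Inc. (R3): 85% × 89% × 94% × 31% = 22.04441% of Halcyon Textiles S.p.A.
Direct interest in Halcyon Textiles S.p.A: 10%.
Aggregating (R1): 2.867832% + 22.04441% + 10% = 34.912242%.
34.912242% exceeds the 25% threshold by 9.912242 percentage points.

9.912242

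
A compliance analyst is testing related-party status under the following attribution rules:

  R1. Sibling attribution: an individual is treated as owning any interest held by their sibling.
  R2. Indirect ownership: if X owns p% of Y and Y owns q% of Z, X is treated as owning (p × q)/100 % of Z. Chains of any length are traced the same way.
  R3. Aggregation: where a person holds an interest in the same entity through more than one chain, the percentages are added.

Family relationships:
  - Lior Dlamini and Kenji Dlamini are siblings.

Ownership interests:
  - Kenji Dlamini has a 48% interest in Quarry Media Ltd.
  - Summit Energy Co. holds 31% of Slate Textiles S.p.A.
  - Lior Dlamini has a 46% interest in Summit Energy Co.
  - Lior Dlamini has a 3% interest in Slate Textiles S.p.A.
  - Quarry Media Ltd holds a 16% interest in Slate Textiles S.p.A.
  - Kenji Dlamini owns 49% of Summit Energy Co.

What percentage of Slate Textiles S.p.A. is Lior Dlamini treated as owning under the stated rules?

40.13%

By sibling attribution (R1), Lior Dlamini is treated as also owning Kenji Dlamini's interest in Summit Energy Co, giving 46% + 49% = 95%.
By sibling attribution (R1), Lior Dlamini is treated as owning Kenji Dlamini's 48% interest in Quarry Media Ltd.
Chain via Summit Energy Co. (R2): 95% × 31% = 29.45% of Slate Textiles S.p.A.
Direct interest in Slate Textiles S.p.A: 3%.
Chain via Quarry Media Ltd (R2): 48% × 16% = 7.68% of Slate Textiles S.p.A.
Aggregating (R3): 29.45% + 3% + 7.68% = 40.13%.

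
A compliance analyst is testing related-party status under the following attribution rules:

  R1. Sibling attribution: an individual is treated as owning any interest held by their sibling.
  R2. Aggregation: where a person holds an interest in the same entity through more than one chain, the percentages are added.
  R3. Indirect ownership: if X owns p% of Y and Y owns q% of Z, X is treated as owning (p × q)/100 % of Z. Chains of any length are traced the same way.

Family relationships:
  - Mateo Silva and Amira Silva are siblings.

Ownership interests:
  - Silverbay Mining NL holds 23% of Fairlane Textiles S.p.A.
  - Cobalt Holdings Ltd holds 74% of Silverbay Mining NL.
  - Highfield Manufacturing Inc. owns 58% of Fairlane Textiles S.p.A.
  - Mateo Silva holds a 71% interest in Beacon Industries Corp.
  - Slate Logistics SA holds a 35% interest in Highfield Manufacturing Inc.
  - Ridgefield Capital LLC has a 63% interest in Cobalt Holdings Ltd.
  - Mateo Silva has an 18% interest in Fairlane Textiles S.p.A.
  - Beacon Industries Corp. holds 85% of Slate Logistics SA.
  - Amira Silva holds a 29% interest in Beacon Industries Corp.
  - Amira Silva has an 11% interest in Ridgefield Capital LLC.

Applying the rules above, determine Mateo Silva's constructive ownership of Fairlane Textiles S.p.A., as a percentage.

36.434486%

By sibling attribution (R1), Mateo Silva is treated as also owning Amira Silva's interest in Beacon Industries Corp, giving 71% + 29% = 100%.
By sibling attribution (R1), Mateo Silva is treated as owning Amira Silva's 11% interest in Ridgefield Capital LLC.
Chain via Beacon Industries Corp. → Slate Logistics SA → Highfield Manufacturing Inc. (R3): 100% × 85% × 35% × 58% = 17.255% of Fairlane Textiles S.p.A.
Direct interest in Fairlane Textiles S.p.A: 18%.
Chain via Ridgefield Capital LLC → Cobalt Holdings Ltd → Silverbay Mining NL (R3): 11% × 63% × 74% × 23% = 1.179486% of Fairlane Textiles S.p.A.
Aggregating (R2): 17.255% + 18% + 1.179486% = 36.434486%.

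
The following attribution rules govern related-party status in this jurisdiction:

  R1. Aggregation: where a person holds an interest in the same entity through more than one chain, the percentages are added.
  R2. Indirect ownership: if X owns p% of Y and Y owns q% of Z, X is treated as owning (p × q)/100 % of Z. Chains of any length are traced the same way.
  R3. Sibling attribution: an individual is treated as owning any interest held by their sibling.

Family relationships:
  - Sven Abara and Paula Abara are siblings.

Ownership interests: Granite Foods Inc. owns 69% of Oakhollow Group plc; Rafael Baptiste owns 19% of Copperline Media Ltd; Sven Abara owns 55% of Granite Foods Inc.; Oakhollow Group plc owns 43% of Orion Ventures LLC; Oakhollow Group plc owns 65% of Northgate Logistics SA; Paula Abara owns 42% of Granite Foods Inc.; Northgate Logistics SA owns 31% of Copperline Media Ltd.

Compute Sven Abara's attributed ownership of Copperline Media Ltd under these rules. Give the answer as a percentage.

13.486395%

By sibling attribution (R3), Sven Abara is treated as also owning Paula Abara's interest in Granite Foods Inc, giving 55% + 42% = 97%.
Chain via Granite Foods Inc. → Oakhollow Group plc → Northgate Logistics SA (R2): 97% × 69% × 65% × 31% = 13.486395% of Copperline Media Ltd.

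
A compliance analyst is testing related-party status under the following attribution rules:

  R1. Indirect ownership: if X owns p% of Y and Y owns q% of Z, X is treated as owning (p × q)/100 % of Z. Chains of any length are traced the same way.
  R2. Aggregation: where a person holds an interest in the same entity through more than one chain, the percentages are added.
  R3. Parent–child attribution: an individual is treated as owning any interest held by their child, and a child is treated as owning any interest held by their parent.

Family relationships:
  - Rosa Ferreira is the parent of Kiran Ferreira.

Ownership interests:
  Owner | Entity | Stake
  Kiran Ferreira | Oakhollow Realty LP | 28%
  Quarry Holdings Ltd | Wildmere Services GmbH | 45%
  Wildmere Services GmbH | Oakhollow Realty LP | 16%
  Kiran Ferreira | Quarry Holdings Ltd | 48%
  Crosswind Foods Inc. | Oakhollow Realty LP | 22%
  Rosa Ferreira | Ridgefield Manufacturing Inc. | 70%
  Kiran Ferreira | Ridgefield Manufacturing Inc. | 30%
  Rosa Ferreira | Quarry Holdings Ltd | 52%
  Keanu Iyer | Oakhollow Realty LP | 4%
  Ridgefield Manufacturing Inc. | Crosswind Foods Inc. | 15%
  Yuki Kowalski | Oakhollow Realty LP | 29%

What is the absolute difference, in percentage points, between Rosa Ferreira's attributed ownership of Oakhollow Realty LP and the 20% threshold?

By parent–child attribution (R3), Rosa Ferreira is treated as also owning Kiran Ferreira's interest in Quarry Holdings Ltd, giving 52% + 48% = 100%.
By parent–child attribution (R3), Rosa Ferreira is treated as also owning Kiran Ferreira's interest in Ridgefield Manufacturing Inc, giving 70% + 30% = 100%.
By parent–child attribution (R3), Rosa Ferreira is treated as owning Kiran Ferreira's 28% interest in Oakhollow Realty LP.
Chain via Quarry Holdings Ltd → Wildmere Services GmbH (R1): 100% × 45% × 16% = 7.2% of Oakhollow Realty LP.
Chain via Ridgefield Manufacturing Inc. → Crosswind Foods Inc. (R1): 100% × 15% × 22% = 3.3% of Oakhollow Realty LP.
Direct interest in Oakhollow Realty LP: 28%.
Aggregating (R2): 7.2% + 3.3% + 28% = 38.5%.
38.5% exceeds the 20% threshold by 18.5 percentage points.

18.5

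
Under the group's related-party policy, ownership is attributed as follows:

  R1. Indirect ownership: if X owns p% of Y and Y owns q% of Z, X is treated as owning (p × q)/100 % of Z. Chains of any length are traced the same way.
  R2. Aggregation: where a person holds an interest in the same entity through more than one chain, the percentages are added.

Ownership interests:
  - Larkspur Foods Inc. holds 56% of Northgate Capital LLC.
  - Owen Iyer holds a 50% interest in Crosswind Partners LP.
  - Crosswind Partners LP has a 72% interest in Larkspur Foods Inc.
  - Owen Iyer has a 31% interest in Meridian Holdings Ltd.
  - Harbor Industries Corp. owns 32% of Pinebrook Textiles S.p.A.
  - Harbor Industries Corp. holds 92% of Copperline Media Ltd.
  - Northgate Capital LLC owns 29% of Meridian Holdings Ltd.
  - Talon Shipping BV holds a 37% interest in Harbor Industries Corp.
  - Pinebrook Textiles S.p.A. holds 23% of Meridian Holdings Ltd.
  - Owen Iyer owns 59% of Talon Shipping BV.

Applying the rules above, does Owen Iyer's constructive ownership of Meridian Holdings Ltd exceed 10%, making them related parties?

Yes

Chain via Talon Shipping BV → Harbor Industries Corp. → Pinebrook Textiles S.p.A. (R1): 59% × 37% × 32% × 23% = 1.606688% of Meridian Holdings Ltd.
Chain via Crosswind Partners LP → Larkspur Foods Inc. → Northgate Capital LLC (R1): 50% × 72% × 56% × 29% = 5.8464% of Meridian Holdings Ltd.
Direct interest in Meridian Holdings Ltd: 31%.
Aggregating (R2): 1.606688% + 5.8464% + 31% = 38.453088%.
38.453088% exceeds the 10% threshold, so Owen is a related party to Meridian Holdings Ltd.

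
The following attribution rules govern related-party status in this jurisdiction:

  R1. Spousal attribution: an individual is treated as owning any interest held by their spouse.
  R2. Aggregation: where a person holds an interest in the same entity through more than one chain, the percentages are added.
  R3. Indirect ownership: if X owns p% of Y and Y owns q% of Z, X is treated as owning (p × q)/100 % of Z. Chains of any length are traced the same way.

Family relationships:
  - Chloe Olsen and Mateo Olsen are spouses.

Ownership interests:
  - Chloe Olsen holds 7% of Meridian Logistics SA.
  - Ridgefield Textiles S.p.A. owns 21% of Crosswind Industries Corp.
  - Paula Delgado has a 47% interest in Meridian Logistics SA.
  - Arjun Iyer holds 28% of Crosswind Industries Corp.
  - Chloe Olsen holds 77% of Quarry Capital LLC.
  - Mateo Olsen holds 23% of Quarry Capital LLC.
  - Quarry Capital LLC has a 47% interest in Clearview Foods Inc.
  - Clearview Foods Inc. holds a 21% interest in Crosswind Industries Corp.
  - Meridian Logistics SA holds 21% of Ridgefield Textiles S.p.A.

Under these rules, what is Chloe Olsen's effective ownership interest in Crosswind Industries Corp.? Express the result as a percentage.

By spousal attribution (R1), Chloe Olsen is treated as also owning Mateo Olsen's interest in Quarry Capital LLC, giving 77% + 23% = 100%.
Chain via Quarry Capital LLC → Clearview Foods Inc. (R3): 100% × 47% × 21% = 9.87% of Crosswind Industries Corp.
Chain via Meridian Logistics SA → Ridgefield Textiles S.p.A. (R3): 7% × 21% × 21% = 0.3087% of Crosswind Industries Corp.
Aggregating (R2): 9.87% + 0.3087% = 10.1787%.

10.1787%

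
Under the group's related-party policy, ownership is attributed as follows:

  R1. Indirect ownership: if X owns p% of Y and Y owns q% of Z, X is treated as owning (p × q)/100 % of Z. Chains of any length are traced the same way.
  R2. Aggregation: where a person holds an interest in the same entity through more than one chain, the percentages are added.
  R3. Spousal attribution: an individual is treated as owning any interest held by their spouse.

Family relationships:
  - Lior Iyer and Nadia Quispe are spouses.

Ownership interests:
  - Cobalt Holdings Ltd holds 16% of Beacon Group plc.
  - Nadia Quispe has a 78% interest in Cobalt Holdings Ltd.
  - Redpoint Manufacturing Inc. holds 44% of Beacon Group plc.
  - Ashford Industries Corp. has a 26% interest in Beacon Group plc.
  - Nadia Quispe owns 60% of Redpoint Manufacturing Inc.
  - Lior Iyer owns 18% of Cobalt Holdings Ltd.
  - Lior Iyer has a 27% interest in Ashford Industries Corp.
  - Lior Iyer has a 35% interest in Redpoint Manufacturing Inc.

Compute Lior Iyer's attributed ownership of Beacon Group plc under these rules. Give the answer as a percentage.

64.18%

By spousal attribution (R3), Lior Iyer is treated as also owning Nadia Quispe's interest in Cobalt Holdings Ltd, giving 18% + 78% = 96%.
By spousal attribution (R3), Lior Iyer is treated as also owning Nadia Quispe's interest in Redpoint Manufacturing Inc, giving 35% + 60% = 95%.
Chain via Cobalt Holdings Ltd (R1): 96% × 16% = 15.36% of Beacon Group plc.
Chain via Redpoint Manufacturing Inc. (R1): 95% × 44% = 41.8% of Beacon Group plc.
Chain via Ashford Industries Corp. (R1): 27% × 26% = 7.02% of Beacon Group plc.
Aggregating (R2): 15.36% + 41.8% + 7.02% = 64.18%.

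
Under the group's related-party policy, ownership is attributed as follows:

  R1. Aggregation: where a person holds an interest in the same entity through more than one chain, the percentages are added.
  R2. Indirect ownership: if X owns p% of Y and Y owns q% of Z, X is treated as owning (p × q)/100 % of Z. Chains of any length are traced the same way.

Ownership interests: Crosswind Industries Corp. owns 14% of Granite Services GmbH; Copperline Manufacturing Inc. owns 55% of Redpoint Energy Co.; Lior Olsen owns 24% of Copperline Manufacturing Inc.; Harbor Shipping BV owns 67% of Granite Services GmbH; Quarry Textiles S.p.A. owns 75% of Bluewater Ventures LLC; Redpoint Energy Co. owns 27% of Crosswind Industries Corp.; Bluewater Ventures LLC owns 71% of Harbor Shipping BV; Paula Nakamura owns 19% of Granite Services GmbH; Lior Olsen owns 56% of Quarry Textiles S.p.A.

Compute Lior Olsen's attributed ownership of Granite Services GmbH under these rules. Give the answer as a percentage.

20.47836%

Chain via Quarry Textiles S.p.A. → Bluewater Ventures LLC → Harbor Shipping BV (R2): 56% × 75% × 71% × 67% = 19.9794% of Granite Services GmbH.
Chain via Copperline Manufacturing Inc. → Redpoint Energy Co. → Crosswind Industries Corp. (R2): 24% × 55% × 27% × 14% = 0.49896% of Granite Services GmbH.
Aggregating (R1): 19.9794% + 0.49896% = 20.47836%.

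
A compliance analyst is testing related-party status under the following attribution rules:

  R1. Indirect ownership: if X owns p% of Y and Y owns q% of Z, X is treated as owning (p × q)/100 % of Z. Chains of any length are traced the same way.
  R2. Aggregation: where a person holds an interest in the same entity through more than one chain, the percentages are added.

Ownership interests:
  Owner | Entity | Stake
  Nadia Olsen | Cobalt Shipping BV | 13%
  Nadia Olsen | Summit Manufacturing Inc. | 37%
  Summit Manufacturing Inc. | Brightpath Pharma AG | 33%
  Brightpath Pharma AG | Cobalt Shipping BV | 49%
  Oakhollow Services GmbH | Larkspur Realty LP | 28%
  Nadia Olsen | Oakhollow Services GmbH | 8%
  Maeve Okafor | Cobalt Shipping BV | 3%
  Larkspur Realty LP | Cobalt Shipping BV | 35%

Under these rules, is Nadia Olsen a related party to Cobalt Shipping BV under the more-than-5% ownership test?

Yes

Chain via Oakhollow Services GmbH → Larkspur Realty LP (R1): 8% × 28% × 35% = 0.784% of Cobalt Shipping BV.
Chain via Summit Manufacturing Inc. → Brightpath Pharma AG (R1): 37% × 33% × 49% = 5.9829% of Cobalt Shipping BV.
Direct interest in Cobalt Shipping BV: 13%.
Aggregating (R2): 0.784% + 5.9829% + 13% = 19.7669%.
19.7669% exceeds the 5% threshold, so Nadia is a related party to Cobalt Shipping BV.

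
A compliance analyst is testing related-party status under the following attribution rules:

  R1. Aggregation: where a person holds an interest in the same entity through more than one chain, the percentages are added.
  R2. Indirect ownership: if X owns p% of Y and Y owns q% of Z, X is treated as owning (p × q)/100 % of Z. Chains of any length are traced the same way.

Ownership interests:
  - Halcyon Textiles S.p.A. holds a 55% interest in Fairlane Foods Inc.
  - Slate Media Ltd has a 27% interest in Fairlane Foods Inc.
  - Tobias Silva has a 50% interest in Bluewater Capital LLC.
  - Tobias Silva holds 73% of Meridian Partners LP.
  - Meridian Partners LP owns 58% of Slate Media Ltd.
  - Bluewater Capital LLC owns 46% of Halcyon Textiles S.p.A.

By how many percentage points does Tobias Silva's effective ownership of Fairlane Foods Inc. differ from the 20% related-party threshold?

4.0818

Chain via Meridian Partners LP → Slate Media Ltd (R2): 73% × 58% × 27% = 11.4318% of Fairlane Foods Inc.
Chain via Bluewater Capital LLC → Halcyon Textiles S.p.A. (R2): 50% × 46% × 55% = 12.65% of Fairlane Foods Inc.
Aggregating (R1): 11.4318% + 12.65% = 24.0818%.
24.0818% exceeds the 20% threshold by 4.0818 percentage points.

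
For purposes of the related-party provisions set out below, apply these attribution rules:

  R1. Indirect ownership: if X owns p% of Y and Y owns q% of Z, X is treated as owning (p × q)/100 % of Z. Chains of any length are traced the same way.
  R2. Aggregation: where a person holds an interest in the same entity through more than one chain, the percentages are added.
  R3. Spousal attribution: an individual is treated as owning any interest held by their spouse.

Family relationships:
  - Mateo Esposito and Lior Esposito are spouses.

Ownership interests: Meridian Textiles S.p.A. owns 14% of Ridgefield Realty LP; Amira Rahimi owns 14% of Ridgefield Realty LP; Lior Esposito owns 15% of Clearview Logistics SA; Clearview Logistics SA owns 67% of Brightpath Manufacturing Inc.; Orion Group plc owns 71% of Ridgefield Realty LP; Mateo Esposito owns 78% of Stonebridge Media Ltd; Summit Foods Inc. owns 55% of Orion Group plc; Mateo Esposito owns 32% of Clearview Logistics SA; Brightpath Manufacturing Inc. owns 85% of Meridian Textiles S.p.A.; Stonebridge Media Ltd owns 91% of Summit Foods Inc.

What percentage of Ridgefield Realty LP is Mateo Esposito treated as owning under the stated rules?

31.465%

By spousal attribution (R3), Mateo Esposito is treated as also owning Lior Esposito's interest in Clearview Logistics SA, giving 32% + 15% = 47%.
Chain via Stonebridge Media Ltd → Summit Foods Inc. → Orion Group plc (R1): 78% × 91% × 55% × 71% = 27.71769% of Ridgefield Realty LP.
Chain via Clearview Logistics SA → Brightpath Manufacturing Inc. → Meridian Textiles S.p.A. (R1): 47% × 67% × 85% × 14% = 3.74731% of Ridgefield Realty LP.
Aggregating (R2): 27.71769% + 3.74731% = 31.465%.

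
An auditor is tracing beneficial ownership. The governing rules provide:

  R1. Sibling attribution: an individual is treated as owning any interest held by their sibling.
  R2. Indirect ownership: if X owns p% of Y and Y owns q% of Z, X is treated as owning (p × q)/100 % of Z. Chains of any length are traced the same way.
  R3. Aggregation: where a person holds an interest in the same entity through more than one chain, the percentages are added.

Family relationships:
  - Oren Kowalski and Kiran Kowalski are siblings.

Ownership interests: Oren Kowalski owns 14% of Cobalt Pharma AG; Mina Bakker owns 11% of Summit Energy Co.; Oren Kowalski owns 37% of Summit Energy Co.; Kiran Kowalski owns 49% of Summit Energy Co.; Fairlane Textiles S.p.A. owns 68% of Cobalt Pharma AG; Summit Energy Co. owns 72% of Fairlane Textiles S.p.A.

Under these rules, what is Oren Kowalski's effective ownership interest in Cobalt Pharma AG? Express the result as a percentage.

By sibling attribution (R1), Oren Kowalski is treated as also owning Kiran Kowalski's interest in Summit Energy Co, giving 37% + 49% = 86%.
Chain via Summit Energy Co. → Fairlane Textiles S.p.A. (R2): 86% × 72% × 68% = 42.1056% of Cobalt Pharma AG.
Direct interest in Cobalt Pharma AG: 14%.
Aggregating (R3): 42.1056% + 14% = 56.1056%.

56.1056%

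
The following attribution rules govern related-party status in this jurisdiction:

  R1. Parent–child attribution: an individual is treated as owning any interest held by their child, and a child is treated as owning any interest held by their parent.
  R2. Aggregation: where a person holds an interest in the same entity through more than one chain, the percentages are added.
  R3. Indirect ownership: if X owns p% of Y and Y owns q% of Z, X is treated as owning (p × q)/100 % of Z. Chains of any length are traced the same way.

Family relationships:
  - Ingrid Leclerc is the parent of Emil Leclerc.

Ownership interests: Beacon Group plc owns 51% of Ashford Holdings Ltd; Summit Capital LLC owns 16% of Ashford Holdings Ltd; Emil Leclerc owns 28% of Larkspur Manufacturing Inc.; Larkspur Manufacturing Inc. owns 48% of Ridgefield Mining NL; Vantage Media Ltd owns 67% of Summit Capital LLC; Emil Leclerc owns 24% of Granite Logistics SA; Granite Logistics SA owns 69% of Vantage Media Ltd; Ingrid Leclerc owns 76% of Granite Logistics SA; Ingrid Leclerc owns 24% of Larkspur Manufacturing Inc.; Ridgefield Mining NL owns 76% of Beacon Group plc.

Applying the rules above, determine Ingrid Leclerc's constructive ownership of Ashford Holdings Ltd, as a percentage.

By parent–child attribution (R1), Ingrid Leclerc is treated as also owning Emil Leclerc's interest in Granite Logistics SA, giving 76% + 24% = 100%.
By parent–child attribution (R1), Ingrid Leclerc is treated as also owning Emil Leclerc's interest in Larkspur Manufacturing Inc, giving 24% + 28% = 52%.
Chain via Granite Logistics SA → Vantage Media Ltd → Summit Capital LLC (R3): 100% × 69% × 67% × 16% = 7.3968% of Ashford Holdings Ltd.
Chain via Larkspur Manufacturing Inc. → Ridgefield Mining NL → Beacon Group plc (R3): 52% × 48% × 76% × 51% = 9.674496% of Ashford Holdings Ltd.
Aggregating (R2): 7.3968% + 9.674496% = 17.071296%.

17.071296%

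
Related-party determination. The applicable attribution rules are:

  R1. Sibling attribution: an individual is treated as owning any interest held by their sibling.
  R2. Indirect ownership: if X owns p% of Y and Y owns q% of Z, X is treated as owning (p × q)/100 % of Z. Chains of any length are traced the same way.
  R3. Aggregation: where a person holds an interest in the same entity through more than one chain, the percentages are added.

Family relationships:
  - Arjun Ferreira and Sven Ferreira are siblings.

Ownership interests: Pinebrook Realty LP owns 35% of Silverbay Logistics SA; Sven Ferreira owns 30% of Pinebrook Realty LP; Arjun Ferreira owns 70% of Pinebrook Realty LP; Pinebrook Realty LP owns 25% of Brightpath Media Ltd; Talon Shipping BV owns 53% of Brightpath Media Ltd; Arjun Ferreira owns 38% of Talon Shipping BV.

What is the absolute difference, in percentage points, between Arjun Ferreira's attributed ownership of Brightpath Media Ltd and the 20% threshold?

By sibling attribution (R1), Arjun Ferreira is treated as also owning Sven Ferreira's interest in Pinebrook Realty LP, giving 70% + 30% = 100%.
Chain via Talon Shipping BV (R2): 38% × 53% = 20.14% of Brightpath Media Ltd.
Chain via Pinebrook Realty LP (R2): 100% × 25% = 25% of Brightpath Media Ltd.
Aggregating (R3): 20.14% + 25% = 45.14%.
45.14% exceeds the 20% threshold by 25.14 percentage points.

25.14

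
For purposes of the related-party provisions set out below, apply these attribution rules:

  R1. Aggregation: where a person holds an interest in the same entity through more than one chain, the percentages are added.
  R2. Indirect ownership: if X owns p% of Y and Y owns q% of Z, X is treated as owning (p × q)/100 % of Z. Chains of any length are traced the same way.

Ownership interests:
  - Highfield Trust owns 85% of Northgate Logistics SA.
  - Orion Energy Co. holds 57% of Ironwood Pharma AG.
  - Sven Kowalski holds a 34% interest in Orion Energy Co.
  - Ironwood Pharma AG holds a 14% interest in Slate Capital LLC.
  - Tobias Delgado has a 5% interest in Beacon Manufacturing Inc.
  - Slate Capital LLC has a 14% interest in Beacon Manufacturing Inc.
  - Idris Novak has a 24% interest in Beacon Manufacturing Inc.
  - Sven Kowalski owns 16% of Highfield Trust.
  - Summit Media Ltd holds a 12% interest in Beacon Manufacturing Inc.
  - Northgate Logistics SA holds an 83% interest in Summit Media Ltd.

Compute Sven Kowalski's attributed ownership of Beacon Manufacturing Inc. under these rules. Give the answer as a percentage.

1.734408%

Chain via Highfield Trust → Northgate Logistics SA → Summit Media Ltd (R2): 16% × 85% × 83% × 12% = 1.35456% of Beacon Manufacturing Inc.
Chain via Orion Energy Co. → Ironwood Pharma AG → Slate Capital LLC (R2): 34% × 57% × 14% × 14% = 0.379848% of Beacon Manufacturing Inc.
Aggregating (R1): 1.35456% + 0.379848% = 1.734408%.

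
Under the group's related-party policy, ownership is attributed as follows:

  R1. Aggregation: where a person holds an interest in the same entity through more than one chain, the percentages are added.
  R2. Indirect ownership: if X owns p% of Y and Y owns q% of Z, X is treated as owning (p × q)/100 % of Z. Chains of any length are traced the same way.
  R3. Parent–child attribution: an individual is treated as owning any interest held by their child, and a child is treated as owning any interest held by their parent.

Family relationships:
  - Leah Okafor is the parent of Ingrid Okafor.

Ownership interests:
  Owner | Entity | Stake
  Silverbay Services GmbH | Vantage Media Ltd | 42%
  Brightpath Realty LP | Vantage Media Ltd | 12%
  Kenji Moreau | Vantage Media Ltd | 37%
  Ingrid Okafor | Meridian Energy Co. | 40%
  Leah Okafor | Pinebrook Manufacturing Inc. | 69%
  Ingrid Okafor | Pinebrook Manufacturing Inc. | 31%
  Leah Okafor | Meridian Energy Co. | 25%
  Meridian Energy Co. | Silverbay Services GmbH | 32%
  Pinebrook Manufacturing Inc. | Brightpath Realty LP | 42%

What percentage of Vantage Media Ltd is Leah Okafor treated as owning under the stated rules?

13.776%

By parent–child attribution (R3), Leah Okafor is treated as also owning Ingrid Okafor's interest in Meridian Energy Co, giving 25% + 40% = 65%.
By parent–child attribution (R3), Leah Okafor is treated as also owning Ingrid Okafor's interest in Pinebrook Manufacturing Inc, giving 69% + 31% = 100%.
Chain via Meridian Energy Co. → Silverbay Services GmbH (R2): 65% × 32% × 42% = 8.736% of Vantage Media Ltd.
Chain via Pinebrook Manufacturing Inc. → Brightpath Realty LP (R2): 100% × 42% × 12% = 5.04% of Vantage Media Ltd.
Aggregating (R1): 8.736% + 5.04% = 13.776%.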